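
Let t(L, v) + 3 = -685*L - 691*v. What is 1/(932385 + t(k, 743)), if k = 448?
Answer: 1/112089 ≈ 8.9215e-6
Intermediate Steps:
t(L, v) = -3 - 691*v - 685*L (t(L, v) = -3 + (-685*L - 691*v) = -3 + (-691*v - 685*L) = -3 - 691*v - 685*L)
1/(932385 + t(k, 743)) = 1/(932385 + (-3 - 691*743 - 685*448)) = 1/(932385 + (-3 - 513413 - 306880)) = 1/(932385 - 820296) = 1/112089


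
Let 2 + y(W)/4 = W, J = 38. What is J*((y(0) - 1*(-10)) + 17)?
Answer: 722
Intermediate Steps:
y(W) = -8 + 4*W
J*((y(0) - 1*(-10)) + 17) = 38*(((-8 + 4*0) - 1*(-10)) + 17) = 38*(((-8 + 0) + 10) + 17) = 38*((-8 + 10) + 17) = 38*(2 + 17) = 38*19 = 722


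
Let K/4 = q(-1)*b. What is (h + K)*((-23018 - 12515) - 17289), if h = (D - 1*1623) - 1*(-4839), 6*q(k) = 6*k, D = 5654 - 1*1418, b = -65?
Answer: -407363264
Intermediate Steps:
D = 4236 (D = 5654 - 1418 = 4236)
q(k) = k (q(k) = (6*k)/6 = k)
h = 7452 (h = (4236 - 1*1623) - 1*(-4839) = (4236 - 1623) + 4839 = 2613 + 4839 = 7452)
K = 260 (K = 4*(-1*(-65)) = 4*65 = 260)
(h + K)*((-23018 - 12515) - 17289) = (7452 + 260)*((-23018 - 12515) - 17289) = 7712*(-35533 - 17289) = 7712*(-52822) = -407363264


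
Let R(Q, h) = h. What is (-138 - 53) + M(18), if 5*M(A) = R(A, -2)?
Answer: -957/5 ≈ -191.40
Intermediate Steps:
M(A) = -⅖ (M(A) = (⅕)*(-2) = -⅖)
(-138 - 53) + M(18) = (-138 - 53) - ⅖ = -191 - ⅖ = -957/5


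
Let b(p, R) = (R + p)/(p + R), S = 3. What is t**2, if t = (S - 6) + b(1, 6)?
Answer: 4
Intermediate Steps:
b(p, R) = 1 (b(p, R) = (R + p)/(R + p) = 1)
t = -2 (t = (3 - 6) + 1 = -3 + 1 = -2)
t**2 = (-2)**2 = 4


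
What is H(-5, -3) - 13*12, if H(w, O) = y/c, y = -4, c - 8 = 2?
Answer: -782/5 ≈ -156.40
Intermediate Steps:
c = 10 (c = 8 + 2 = 10)
H(w, O) = -⅖ (H(w, O) = -4/10 = -4*⅒ = -⅖)
H(-5, -3) - 13*12 = -⅖ - 13*12 = -⅖ - 156 = -782/5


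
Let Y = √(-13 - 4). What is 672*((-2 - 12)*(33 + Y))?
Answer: -310464 - 9408*I*√17 ≈ -3.1046e+5 - 38790.0*I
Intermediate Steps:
Y = I*√17 (Y = √(-17) = I*√17 ≈ 4.1231*I)
672*((-2 - 12)*(33 + Y)) = 672*((-2 - 12)*(33 + I*√17)) = 672*(-14*(33 + I*√17)) = 672*(-462 - 14*I*√17) = -310464 - 9408*I*√17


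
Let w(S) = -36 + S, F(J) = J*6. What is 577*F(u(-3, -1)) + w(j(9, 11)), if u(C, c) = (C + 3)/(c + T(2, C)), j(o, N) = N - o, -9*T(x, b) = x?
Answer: -34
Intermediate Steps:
T(x, b) = -x/9
u(C, c) = (3 + C)/(-2/9 + c) (u(C, c) = (C + 3)/(c - ⅑*2) = (3 + C)/(c - 2/9) = (3 + C)/(-2/9 + c))
F(J) = 6*J
577*F(u(-3, -1)) + w(j(9, 11)) = 577*(6*(9*(3 - 3)/(-2 + 9*(-1)))) + (-36 + (11 - 1*9)) = 577*(6*(9*0/(-2 - 9))) + (-36 + (11 - 9)) = 577*(6*(9*0/(-11))) + (-36 + 2) = 577*(6*(9*(-1/11)*0)) - 34 = 577*(6*0) - 34 = 577*0 - 34 = 0 - 34 = -34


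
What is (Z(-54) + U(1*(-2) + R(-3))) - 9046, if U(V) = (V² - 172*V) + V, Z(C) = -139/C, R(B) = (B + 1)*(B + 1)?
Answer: -506597/54 ≈ -9381.4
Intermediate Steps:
R(B) = (1 + B)² (R(B) = (1 + B)*(1 + B) = (1 + B)²)
U(V) = V² - 171*V
(Z(-54) + U(1*(-2) + R(-3))) - 9046 = (-139/(-54) + (1*(-2) + (1 - 3)²)*(-171 + (1*(-2) + (1 - 3)²))) - 9046 = (-139*(-1/54) + (-2 + (-2)²)*(-171 + (-2 + (-2)²))) - 9046 = (139/54 + (-2 + 4)*(-171 + (-2 + 4))) - 9046 = (139/54 + 2*(-171 + 2)) - 9046 = (139/54 + 2*(-169)) - 9046 = (139/54 - 338) - 9046 = -18113/54 - 9046 = -506597/54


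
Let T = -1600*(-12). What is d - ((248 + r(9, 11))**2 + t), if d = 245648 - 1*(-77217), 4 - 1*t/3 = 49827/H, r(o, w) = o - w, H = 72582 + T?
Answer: 2675329335/10198 ≈ 2.6234e+5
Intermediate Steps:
T = 19200
H = 91782 (H = 72582 + 19200 = 91782)
t = 105767/10198 (t = 12 - 149481/91782 = 12 - 3*16609/30594 = 12 - 16609/10198 = 105767/10198 ≈ 10.371)
d = 322865 (d = 245648 + 77217 = 322865)
d - ((248 + r(9, 11))**2 + t) = 322865 - ((248 + (9 - 1*11))**2 + 105767/10198) = 322865 - ((248 + (9 - 11))**2 + 105767/10198) = 322865 - ((248 - 2)**2 + 105767/10198) = 322865 - (246**2 + 105767/10198) = 322865 - (60516 + 105767/10198) = 322865 - 1*617247935/10198 = 322865 - 617247935/10198 = 2675329335/10198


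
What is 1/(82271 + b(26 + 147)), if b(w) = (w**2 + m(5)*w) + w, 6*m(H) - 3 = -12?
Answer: 2/224227 ≈ 8.9195e-6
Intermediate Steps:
m(H) = -3/2 (m(H) = 1/2 + (1/6)*(-12) = 1/2 - 2 = -3/2)
b(w) = w**2 - w/2 (b(w) = (w**2 - 3*w/2) + w = w**2 - w/2)
1/(82271 + b(26 + 147)) = 1/(82271 + (26 + 147)*(-1/2 + (26 + 147))) = 1/(82271 + 173*(-1/2 + 173)) = 1/(82271 + 173*(345/2)) = 1/(82271 + 59685/2) = 1/(224227/2) = 2/224227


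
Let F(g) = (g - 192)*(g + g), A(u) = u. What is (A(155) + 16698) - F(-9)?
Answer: 13235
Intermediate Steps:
F(g) = 2*g*(-192 + g) (F(g) = (-192 + g)*(2*g) = 2*g*(-192 + g))
(A(155) + 16698) - F(-9) = (155 + 16698) - 2*(-9)*(-192 - 9) = 16853 - 2*(-9)*(-201) = 16853 - 1*3618 = 16853 - 3618 = 13235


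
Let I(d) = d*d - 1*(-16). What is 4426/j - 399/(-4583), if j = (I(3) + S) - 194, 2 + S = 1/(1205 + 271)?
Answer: -29839006803/1156726285 ≈ -25.796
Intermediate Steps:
S = -2951/1476 (S = -2 + 1/(1205 + 271) = -2 + 1/1476 = -2951/1476 ≈ -1.9993)
I(d) = 16 + d² (I(d) = d² + 16 = 16 + d²)
j = -252395/1476 (j = ((16 + 3²) - 2951/1476) - 194 = ((16 + 9) - 2951/1476) - 194 = (25 - 2951/1476) - 194 = 33949/1476 - 194 = -252395/1476 ≈ -171.00)
4426/j - 399/(-4583) = 4426/(-252395/1476) - 399/(-4583) = 4426*(-1476/252395) - 399*(-1/4583) = -6532776/252395 + 399/4583 = -29839006803/1156726285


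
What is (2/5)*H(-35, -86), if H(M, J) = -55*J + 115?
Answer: 1938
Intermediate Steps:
H(M, J) = 115 - 55*J
(2/5)*H(-35, -86) = (2/5)*(115 - 55*(-86)) = (2*(⅕))*(115 + 4730) = (⅖)*4845 = 1938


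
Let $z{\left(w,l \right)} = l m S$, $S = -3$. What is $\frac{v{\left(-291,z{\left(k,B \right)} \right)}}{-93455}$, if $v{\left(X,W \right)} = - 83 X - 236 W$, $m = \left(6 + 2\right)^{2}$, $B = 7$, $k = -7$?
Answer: $- \frac{341337}{93455} \approx -3.6524$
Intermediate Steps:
$m = 64$ ($m = 8^{2} = 64$)
$z{\left(w,l \right)} = - 192 l$ ($z{\left(w,l \right)} = l 64 \left(-3\right) = 64 l \left(-3\right) = - 192 l$)
$v{\left(X,W \right)} = - 236 W - 83 X$
$\frac{v{\left(-291,z{\left(k,B \right)} \right)}}{-93455} = \frac{- 236 \left(\left(-192\right) 7\right) - -24153}{-93455} = \left(\left(-236\right) \left(-1344\right) + 24153\right) \left(- \frac{1}{93455}\right) = \left(317184 + 24153\right) \left(- \frac{1}{93455}\right) = 341337 \left(- \frac{1}{93455}\right) = - \frac{341337}{93455}$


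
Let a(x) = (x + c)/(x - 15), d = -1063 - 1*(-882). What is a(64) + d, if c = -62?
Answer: -8867/49 ≈ -180.96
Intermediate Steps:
d = -181 (d = -1063 + 882 = -181)
a(x) = (-62 + x)/(-15 + x) (a(x) = (x - 62)/(x - 15) = (-62 + x)/(-15 + x))
a(64) + d = (-62 + 64)/(-15 + 64) - 181 = 2/49 - 181 = -8867/49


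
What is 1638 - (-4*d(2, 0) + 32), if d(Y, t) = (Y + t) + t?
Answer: 1614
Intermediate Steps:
d(Y, t) = Y + 2*t
1638 - (-4*d(2, 0) + 32) = 1638 - (-4*(2 + 2*0) + 32) = 1638 - (-4*(2 + 0) + 32) = 1638 - (-4*2 + 32) = 1638 - (-8 + 32) = 1638 - 1*24 = 1638 - 24 = 1614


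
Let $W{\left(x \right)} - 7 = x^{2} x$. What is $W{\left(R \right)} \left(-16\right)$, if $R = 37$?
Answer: $-810560$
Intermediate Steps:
$W{\left(x \right)} = 7 + x^{3}$ ($W{\left(x \right)} = 7 + x^{2} x = 7 + x^{3}$)
$W{\left(R \right)} \left(-16\right) = \left(7 + 37^{3}\right) \left(-16\right) = \left(7 + 50653\right) \left(-16\right) = 50660 \left(-16\right) = -810560$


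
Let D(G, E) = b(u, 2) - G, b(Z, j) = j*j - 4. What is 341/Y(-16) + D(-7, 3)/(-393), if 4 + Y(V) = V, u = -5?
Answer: -134153/7860 ≈ -17.068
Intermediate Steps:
Y(V) = -4 + V
b(Z, j) = -4 + j**2 (b(Z, j) = j**2 - 4 = -4 + j**2)
D(G, E) = -G (D(G, E) = (-4 + 2**2) - G = (-4 + 4) - G = 0 - G = -G)
341/Y(-16) + D(-7, 3)/(-393) = 341/(-4 - 16) - 1*(-7)/(-393) = 341/(-20) + 7*(-1/393) = 341*(-1/20) - 7/393 = -341/20 - 7/393 = -134153/7860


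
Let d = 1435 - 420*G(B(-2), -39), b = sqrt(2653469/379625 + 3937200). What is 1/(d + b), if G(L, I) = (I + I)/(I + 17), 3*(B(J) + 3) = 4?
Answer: 2484645625/180719729879124 + 605*sqrt(22696445559676765)/180719729879124 ≈ 0.00051809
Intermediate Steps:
B(J) = -5/3 (B(J) = -3 + (1/3)*4 = -3 + 4/3 = -5/3)
b = sqrt(22696445559676765)/75925 (b = sqrt(2653469*(1/379625) + 3937200) = sqrt(2653469/379625 + 3937200) = sqrt(1494662203469/379625) = sqrt(22696445559676765)/75925 ≈ 1984.2)
G(L, I) = 2*I/(17 + I) (G(L, I) = (2*I)/(17 + I) = 2*I/(17 + I))
d = -595/11 (d = 1435 - 840*(-39)/(17 - 39) = 1435 - 840*(-39)/(-22) = 1435 - 840*(-39)*(-1)/22 = 1435 - 420*39/11 = 1435 - 16380/11 = -595/11 ≈ -54.091)
1/(d + b) = 1/(-595/11 + sqrt(22696445559676765)/75925)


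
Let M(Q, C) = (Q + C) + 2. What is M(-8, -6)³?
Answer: -1728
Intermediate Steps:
M(Q, C) = 2 + C + Q (M(Q, C) = (C + Q) + 2 = 2 + C + Q)
M(-8, -6)³ = (2 - 6 - 8)³ = (-12)³ = -1728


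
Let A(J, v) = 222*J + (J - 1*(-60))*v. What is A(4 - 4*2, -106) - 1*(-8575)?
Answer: 1751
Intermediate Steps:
A(J, v) = 222*J + v*(60 + J) (A(J, v) = 222*J + (J + 60)*v = 222*J + (60 + J)*v = 222*J + v*(60 + J))
A(4 - 4*2, -106) - 1*(-8575) = (60*(-106) + 222*(4 - 4*2) + (4 - 4*2)*(-106)) - 1*(-8575) = (-6360 + 222*(4 - 8) + (4 - 8)*(-106)) + 8575 = (-6360 + 222*(-4) - 4*(-106)) + 8575 = (-6360 - 888 + 424) + 8575 = -6824 + 8575 = 1751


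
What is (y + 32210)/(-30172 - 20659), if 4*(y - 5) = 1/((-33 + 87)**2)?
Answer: -375755761/592892784 ≈ -0.63377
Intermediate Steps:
y = 58321/11664 (y = 5 + 1/(4*((-33 + 87)**2)) = 5 + 1/(4*(54**2)) = 5 + (1/4)/2916 = 5 + (1/4)*(1/2916) = 5 + 1/11664 = 58321/11664 ≈ 5.0001)
(y + 32210)/(-30172 - 20659) = (58321/11664 + 32210)/(-30172 - 20659) = (375755761/11664)/(-50831) = (375755761/11664)*(-1/50831) = -375755761/592892784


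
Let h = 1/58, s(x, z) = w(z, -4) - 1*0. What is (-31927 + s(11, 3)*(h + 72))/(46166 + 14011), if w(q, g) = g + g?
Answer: -24169/44747 ≈ -0.54013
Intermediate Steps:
w(q, g) = 2*g
s(x, z) = -8 (s(x, z) = 2*(-4) - 1*0 = -8 + 0 = -8)
h = 1/58 ≈ 0.017241
(-31927 + s(11, 3)*(h + 72))/(46166 + 14011) = (-31927 - 8*(1/58 + 72))/(46166 + 14011) = (-31927 - 8*4177/58)/60177 = (-31927 - 16708/29)*(1/60177) = -942591/29*1/60177 = -24169/44747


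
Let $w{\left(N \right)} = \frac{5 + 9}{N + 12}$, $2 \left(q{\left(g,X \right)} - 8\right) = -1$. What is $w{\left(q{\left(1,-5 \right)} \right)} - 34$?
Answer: $- \frac{1298}{39} \approx -33.282$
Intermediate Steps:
$q{\left(g,X \right)} = \frac{15}{2}$ ($q{\left(g,X \right)} = 8 + \frac{1}{2} \left(-1\right) = 8 - \frac{1}{2} = \frac{15}{2}$)
$w{\left(N \right)} = \frac{14}{12 + N}$
$w{\left(q{\left(1,-5 \right)} \right)} - 34 = \frac{14}{12 + \frac{15}{2}} - 34 = \frac{14}{\frac{39}{2}} - 34 = 14 \cdot \frac{2}{39} - 34 = \frac{28}{39} - 34 = - \frac{1298}{39}$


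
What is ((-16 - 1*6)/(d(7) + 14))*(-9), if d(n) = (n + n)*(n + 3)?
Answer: 9/7 ≈ 1.2857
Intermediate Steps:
d(n) = 2*n*(3 + n) (d(n) = (2*n)*(3 + n) = 2*n*(3 + n))
((-16 - 1*6)/(d(7) + 14))*(-9) = ((-16 - 1*6)/(2*7*(3 + 7) + 14))*(-9) = ((-16 - 6)/(2*7*10 + 14))*(-9) = -22/(140 + 14)*(-9) = -22/154*(-9) = -22*1/154*(-9) = -⅐*(-9) = 9/7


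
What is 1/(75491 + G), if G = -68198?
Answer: 1/7293 ≈ 0.00013712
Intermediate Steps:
1/(75491 + G) = 1/(75491 - 68198) = 1/7293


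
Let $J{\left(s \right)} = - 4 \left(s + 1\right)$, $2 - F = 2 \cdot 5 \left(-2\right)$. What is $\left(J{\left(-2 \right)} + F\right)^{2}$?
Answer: $676$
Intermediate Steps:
$F = 22$ ($F = 2 - 2 \cdot 5 \left(-2\right) = 2 - 10 \left(-2\right) = 2 - -20 = 2 + 20 = 22$)
$J{\left(s \right)} = -4 - 4 s$ ($J{\left(s \right)} = - 4 \left(1 + s\right) = -4 - 4 s$)
$\left(J{\left(-2 \right)} + F\right)^{2} = \left(\left(-4 - -8\right) + 22\right)^{2} = \left(\left(-4 + 8\right) + 22\right)^{2} = \left(4 + 22\right)^{2} = 26^{2} = 676$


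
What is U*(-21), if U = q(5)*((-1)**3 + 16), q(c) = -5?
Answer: 1575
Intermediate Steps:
U = -75 (U = -5*((-1)**3 + 16) = -5*(-1 + 16) = -5*15 = -75)
U*(-21) = -75*(-21) = 1575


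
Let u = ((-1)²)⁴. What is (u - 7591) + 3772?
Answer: -3818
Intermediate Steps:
u = 1 (u = 1⁴ = 1)
(u - 7591) + 3772 = (1 - 7591) + 3772 = -7590 + 3772 = -3818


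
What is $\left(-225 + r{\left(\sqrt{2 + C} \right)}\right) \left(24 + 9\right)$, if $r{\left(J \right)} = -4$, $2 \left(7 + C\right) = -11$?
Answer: $-7557$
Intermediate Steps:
$C = - \frac{25}{2}$ ($C = -7 + \frac{1}{2} \left(-11\right) = -7 - \frac{11}{2} = - \frac{25}{2} \approx -12.5$)
$\left(-225 + r{\left(\sqrt{2 + C} \right)}\right) \left(24 + 9\right) = \left(-225 - 4\right) \left(24 + 9\right) = \left(-229\right) 33 = -7557$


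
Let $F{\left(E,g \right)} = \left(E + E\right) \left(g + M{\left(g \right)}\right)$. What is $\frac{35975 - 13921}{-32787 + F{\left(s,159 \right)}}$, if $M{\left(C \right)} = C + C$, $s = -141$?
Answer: $- \frac{22054}{167301} \approx -0.13182$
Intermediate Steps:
$M{\left(C \right)} = 2 C$
$F{\left(E,g \right)} = 6 E g$ ($F{\left(E,g \right)} = \left(E + E\right) \left(g + 2 g\right) = 2 E 3 g = 6 E g$)
$\frac{35975 - 13921}{-32787 + F{\left(s,159 \right)}} = \frac{35975 - 13921}{-32787 + 6 \left(-141\right) 159} = \frac{22054}{-32787 - 134514} = \frac{22054}{-167301} = 22054 \left(- \frac{1}{167301}\right) = - \frac{22054}{167301}$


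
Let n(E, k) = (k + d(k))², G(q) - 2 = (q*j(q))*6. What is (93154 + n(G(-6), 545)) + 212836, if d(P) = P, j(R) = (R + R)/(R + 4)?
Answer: 1494090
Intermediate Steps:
j(R) = 2*R/(4 + R) (j(R) = (2*R)/(4 + R) = 2*R/(4 + R))
G(q) = 2 + 12*q²/(4 + q) (G(q) = 2 + (q*(2*q/(4 + q)))*6 = 2 + (2*q²/(4 + q))*6 = 2 + 12*q²/(4 + q))
n(E, k) = 4*k² (n(E, k) = (k + k)² = (2*k)² = 4*k²)
(93154 + n(G(-6), 545)) + 212836 = (93154 + 4*545²) + 212836 = (93154 + 4*297025) + 212836 = (93154 + 1188100) + 212836 = 1281254 + 212836 = 1494090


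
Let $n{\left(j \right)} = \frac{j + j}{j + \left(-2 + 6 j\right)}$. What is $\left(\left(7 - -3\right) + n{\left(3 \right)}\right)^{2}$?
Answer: $\frac{38416}{361} \approx 106.42$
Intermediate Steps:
$n{\left(j \right)} = \frac{2 j}{-2 + 7 j}$
$\left(\left(7 - -3\right) + n{\left(3 \right)}\right)^{2} = \left(\left(7 - -3\right) + 2 \cdot 3 \frac{1}{-2 + 7 \cdot 3}\right)^{2} = \left(\left(7 + 3\right) + 2 \cdot 3 \frac{1}{-2 + 21}\right)^{2} = \left(10 + 2 \cdot 3 \cdot \frac{1}{19}\right)^{2} = \left(10 + \frac{6}{19}\right)^{2} = \left(\frac{196}{19}\right)^{2} = \frac{38416}{361}$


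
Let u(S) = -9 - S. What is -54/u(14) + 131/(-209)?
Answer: 8273/4807 ≈ 1.7210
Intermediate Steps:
-54/u(14) + 131/(-209) = -54/(-9 - 1*14) + 131/(-209) = -54/(-9 - 14) + 131*(-1/209) = -54/(-23) - 131/209 = -54*(-1/23) - 131/209 = 54/23 - 131/209 = 8273/4807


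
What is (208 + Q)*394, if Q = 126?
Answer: 131596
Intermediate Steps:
(208 + Q)*394 = (208 + 126)*394 = 334*394 = 131596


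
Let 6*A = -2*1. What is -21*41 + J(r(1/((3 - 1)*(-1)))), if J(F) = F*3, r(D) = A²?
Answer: -2582/3 ≈ -860.67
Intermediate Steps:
A = -⅓ (A = (-2*1)/6 = (⅙)*(-2) = -⅓ ≈ -0.33333)
r(D) = ⅑ (r(D) = (-⅓)² = ⅑)
J(F) = 3*F
-21*41 + J(r(1/((3 - 1)*(-1)))) = -21*41 + 3*(⅑) = -861 + ⅓ = -2582/3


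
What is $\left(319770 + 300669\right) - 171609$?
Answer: $448830$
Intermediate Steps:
$\left(319770 + 300669\right) - 171609 = 620439 - 171609 = 448830$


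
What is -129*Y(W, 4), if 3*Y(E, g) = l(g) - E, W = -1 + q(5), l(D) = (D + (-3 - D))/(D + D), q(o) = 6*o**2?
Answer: 51385/8 ≈ 6423.1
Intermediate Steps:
l(D) = -3/(2*D) (l(D) = -3*1/(2*D) = -3/(2*D))
W = 149 (W = -1 + 6*5**2 = -1 + 6*25 = -1 + 150 = 149)
Y(E, g) = -1/(2*g) - E/3 (Y(E, g) = (-3/(2*g) - E)/3 = (-E - 3/(2*g))/3 = -1/(2*g) - E/3)
-129*Y(W, 4) = -129*(-1/2/4 - 1/3*149) = -129*(-1/2*1/4 - 149/3) = -129*(-1/8 - 149/3) = -129*(-1195/24) = 51385/8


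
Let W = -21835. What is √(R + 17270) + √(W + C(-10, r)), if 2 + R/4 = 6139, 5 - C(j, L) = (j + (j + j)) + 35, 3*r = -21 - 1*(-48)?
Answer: √41818 + I*√21835 ≈ 204.49 + 147.77*I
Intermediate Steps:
r = 9 (r = (-21 - 1*(-48))/3 = (-21 + 48)/3 = (⅓)*27 = 9)
C(j, L) = -30 - 3*j (C(j, L) = 5 - ((j + (j + j)) + 35) = 5 - ((j + 2*j) + 35) = 5 - (3*j + 35) = 5 - (35 + 3*j) = 5 + (-35 - 3*j) = -30 - 3*j)
R = 24548 (R = -8 + 4*6139 = -8 + 24556 = 24548)
√(R + 17270) + √(W + C(-10, r)) = √(24548 + 17270) + √(-21835 + (-30 - 3*(-10))) = √41818 + √(-21835 + (-30 + 30)) = √41818 + √(-21835 + 0) = √41818 + √(-21835) = √41818 + I*√21835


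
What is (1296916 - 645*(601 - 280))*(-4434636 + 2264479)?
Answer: -2365191179747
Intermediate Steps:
(1296916 - 645*(601 - 280))*(-4434636 + 2264479) = (1296916 - 645*321)*(-2170157) = (1296916 - 207045)*(-2170157) = 1089871*(-2170157) = -2365191179747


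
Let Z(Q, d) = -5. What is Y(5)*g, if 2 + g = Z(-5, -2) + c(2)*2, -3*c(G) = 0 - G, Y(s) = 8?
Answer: -136/3 ≈ -45.333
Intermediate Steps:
c(G) = G/3 (c(G) = -(0 - G)/3 = -(-1)*G/3 = G/3)
g = -17/3 (g = -2 + (-5 + ((1/3)*2)*2) = -2 + (-5 + (2/3)*2) = -2 + (-5 + 4/3) = -2 - 11/3 = -17/3 ≈ -5.6667)
Y(5)*g = 8*(-17/3) = -136/3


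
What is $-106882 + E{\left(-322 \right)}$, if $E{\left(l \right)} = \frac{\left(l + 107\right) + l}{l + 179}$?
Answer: $- \frac{15283589}{143} \approx -1.0688 \cdot 10^{5}$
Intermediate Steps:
$E{\left(l \right)} = \frac{107 + 2 l}{179 + l}$ ($E{\left(l \right)} = \frac{\left(107 + l\right) + l}{179 + l} = \frac{107 + 2 l}{179 + l}$)
$-106882 + E{\left(-322 \right)} = -106882 + \frac{107 + 2 \left(-322\right)}{179 - 322} = -106882 + \frac{107 - 644}{-143} = -106882 - - \frac{537}{143} = -106882 + \frac{537}{143} = - \frac{15283589}{143}$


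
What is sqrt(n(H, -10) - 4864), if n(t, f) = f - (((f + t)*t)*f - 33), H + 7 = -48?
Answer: sqrt(30909) ≈ 175.81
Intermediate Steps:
H = -55 (H = -7 - 48 = -55)
n(t, f) = 33 + f - f*t*(f + t) (n(t, f) = f - ((t*(f + t))*f - 33) = f - (f*t*(f + t) - 33) = f - (-33 + f*t*(f + t)) = f + (33 - f*t*(f + t)) = 33 + f - f*t*(f + t))
sqrt(n(H, -10) - 4864) = sqrt((33 - 10 - 1*(-10)*(-55)**2 - 1*(-55)*(-10)**2) - 4864) = sqrt((33 - 10 - 1*(-10)*3025 - 1*(-55)*100) - 4864) = sqrt((33 - 10 + 30250 + 5500) - 4864) = sqrt(35773 - 4864) = sqrt(30909)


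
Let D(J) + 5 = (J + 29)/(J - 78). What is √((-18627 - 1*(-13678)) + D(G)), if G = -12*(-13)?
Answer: I*√30125706/78 ≈ 70.368*I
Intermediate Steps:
G = 156
D(J) = -5 + (29 + J)/(-78 + J) (D(J) = -5 + (J + 29)/(J - 78) = -5 + (29 + J)/(-78 + J))
√((-18627 - 1*(-13678)) + D(G)) = √((-18627 - 1*(-13678)) + (419 - 4*156)/(-78 + 156)) = √((-18627 + 13678) + (419 - 624)/78) = √(-4949 + (1/78)*(-205)) = √(-4949 - 205/78) = √(-386227/78) = I*√30125706/78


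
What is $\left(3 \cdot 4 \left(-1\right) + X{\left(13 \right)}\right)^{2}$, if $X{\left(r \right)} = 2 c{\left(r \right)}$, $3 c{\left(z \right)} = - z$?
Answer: $\frac{3844}{9} \approx 427.11$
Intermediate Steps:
$c{\left(z \right)} = - \frac{z}{3}$ ($c{\left(z \right)} = \frac{\left(-1\right) z}{3} = - \frac{z}{3}$)
$X{\left(r \right)} = - \frac{2 r}{3}$ ($X{\left(r \right)} = 2 \left(- \frac{r}{3}\right) = - \frac{2 r}{3}$)
$\left(3 \cdot 4 \left(-1\right) + X{\left(13 \right)}\right)^{2} = \left(3 \cdot 4 \left(-1\right) - \frac{26}{3}\right)^{2} = \left(12 \left(-1\right) - \frac{26}{3}\right)^{2} = \left(-12 - \frac{26}{3}\right)^{2} = \left(- \frac{62}{3}\right)^{2} = \frac{3844}{9}$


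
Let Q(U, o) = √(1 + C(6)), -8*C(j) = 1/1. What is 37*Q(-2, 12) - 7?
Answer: -7 + 37*√14/4 ≈ 27.610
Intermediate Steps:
C(j) = -⅛ (C(j) = -1/(8*1) = -1/8 = -⅛*1 = -⅛)
Q(U, o) = √14/4 (Q(U, o) = √(1 - ⅛) = √(7/8) = √14/4)
37*Q(-2, 12) - 7 = 37*(√14/4) - 7 = 37*√14/4 - 7 = -7 + 37*√14/4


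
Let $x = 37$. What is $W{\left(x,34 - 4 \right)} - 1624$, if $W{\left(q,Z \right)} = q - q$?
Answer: $-1624$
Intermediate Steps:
$W{\left(q,Z \right)} = 0$
$W{\left(x,34 - 4 \right)} - 1624 = 0 - 1624 = -1624$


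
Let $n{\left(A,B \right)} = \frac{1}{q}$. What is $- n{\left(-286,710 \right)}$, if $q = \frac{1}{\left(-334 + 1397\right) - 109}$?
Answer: $-954$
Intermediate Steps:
$q = \frac{1}{954}$ ($q = \frac{1}{1063 - 109} = \frac{1}{954} \approx 0.0010482$)
$n{\left(A,B \right)} = 954$ ($n{\left(A,B \right)} = \frac{1}{\frac{1}{954}} = 954$)
$- n{\left(-286,710 \right)} = \left(-1\right) 954 = -954$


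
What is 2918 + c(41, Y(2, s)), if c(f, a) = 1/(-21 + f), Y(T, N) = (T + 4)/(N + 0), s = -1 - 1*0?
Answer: 58361/20 ≈ 2918.1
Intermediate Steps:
s = -1 (s = -1 + 0 = -1)
Y(T, N) = (4 + T)/N
2918 + c(41, Y(2, s)) = 2918 + 1/(-21 + 41) = 2918 + 1/20 = 58361/20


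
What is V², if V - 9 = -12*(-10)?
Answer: 16641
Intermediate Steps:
V = 129 (V = 9 - 12*(-10) = 9 + 120 = 129)
V² = 129² = 16641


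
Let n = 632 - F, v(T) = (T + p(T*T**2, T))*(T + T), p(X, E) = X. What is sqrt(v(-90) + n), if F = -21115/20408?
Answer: sqrt(13664591134289242)/10204 ≈ 11456.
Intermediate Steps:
F = -21115/20408 (F = -21115*1/20408 = -21115/20408 ≈ -1.0346)
v(T) = 2*T*(T + T**3) (v(T) = (T + T*T**2)*(T + T) = (T + T**3)*(2*T) = 2*T*(T + T**3))
n = 12918971/20408 (n = 632 - 1*(-21115/20408) = 632 + 21115/20408 = 12918971/20408 ≈ 633.03)
sqrt(v(-90) + n) = sqrt(2*(-90)**2*(1 + (-90)**2) + 12918971/20408) = sqrt(2*8100*(1 + 8100) + 12918971/20408) = sqrt(2*8100*8101 + 12918971/20408) = sqrt(131236200 + 12918971/20408) = sqrt(2678281288571/20408) = sqrt(13664591134289242)/10204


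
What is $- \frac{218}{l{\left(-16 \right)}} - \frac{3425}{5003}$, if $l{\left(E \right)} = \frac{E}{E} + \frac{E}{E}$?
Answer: $- \frac{548752}{5003} \approx -109.68$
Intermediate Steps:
$l{\left(E \right)} = 2$ ($l{\left(E \right)} = 1 + 1 = 2$)
$- \frac{218}{l{\left(-16 \right)}} - \frac{3425}{5003} = - \frac{218}{2} - \frac{3425}{5003} = \left(-218\right) \frac{1}{2} - \frac{3425}{5003} = -109 - \frac{3425}{5003} = - \frac{548752}{5003}$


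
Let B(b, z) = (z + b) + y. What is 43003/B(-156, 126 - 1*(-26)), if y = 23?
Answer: 43003/19 ≈ 2263.3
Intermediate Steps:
B(b, z) = 23 + b + z (B(b, z) = (z + b) + 23 = (b + z) + 23 = 23 + b + z)
43003/B(-156, 126 - 1*(-26)) = 43003/(23 - 156 + (126 - 1*(-26))) = 43003/(23 - 156 + (126 + 26)) = 43003/(23 - 156 + 152) = 43003/19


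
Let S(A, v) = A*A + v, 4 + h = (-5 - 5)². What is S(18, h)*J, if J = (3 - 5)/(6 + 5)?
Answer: -840/11 ≈ -76.364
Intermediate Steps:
h = 96 (h = -4 + (-5 - 5)² = -4 + (-10)² = -4 + 100 = 96)
J = -2/11 ≈ -0.18182
S(A, v) = v + A² (S(A, v) = A² + v = v + A²)
S(18, h)*J = (96 + 18²)*(-2/11) = (96 + 324)*(-2/11) = 420*(-2/11) = -840/11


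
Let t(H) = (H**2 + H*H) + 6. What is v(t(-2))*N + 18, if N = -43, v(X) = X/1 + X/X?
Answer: -627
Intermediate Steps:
t(H) = 6 + 2*H**2 (t(H) = (H**2 + H**2) + 6 = 2*H**2 + 6 = 6 + 2*H**2)
v(X) = 1 + X (v(X) = X*1 + 1 = X + 1 = 1 + X)
v(t(-2))*N + 18 = (1 + (6 + 2*(-2)**2))*(-43) + 18 = (1 + (6 + 2*4))*(-43) + 18 = (1 + (6 + 8))*(-43) + 18 = (1 + 14)*(-43) + 18 = 15*(-43) + 18 = -645 + 18 = -627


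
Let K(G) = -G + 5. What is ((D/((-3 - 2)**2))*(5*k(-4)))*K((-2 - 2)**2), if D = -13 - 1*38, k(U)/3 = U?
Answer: -6732/5 ≈ -1346.4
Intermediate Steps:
k(U) = 3*U
K(G) = 5 - G
D = -51 (D = -13 - 38 = -51)
((D/((-3 - 2)**2))*(5*k(-4)))*K((-2 - 2)**2) = ((-51/(-3 - 2)**2)*(5*(3*(-4))))*(5 - (-2 - 2)**2) = ((-51/((-5)**2))*(5*(-12)))*(5 - 1*(-4)**2) = (-51/25*(-60))*(5 - 1*16) = (-51*1/25*(-60))*(5 - 16) = -51/25*(-60)*(-11) = (612/5)*(-11) = -6732/5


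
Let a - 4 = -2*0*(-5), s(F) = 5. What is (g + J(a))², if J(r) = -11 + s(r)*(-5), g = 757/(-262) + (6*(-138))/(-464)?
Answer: 317921184025/230918416 ≈ 1376.8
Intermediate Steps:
a = 4 (a = 4 - 2*0*(-5) = 4 + 0*(-5) = 4 + 0 = 4)
g = -16789/15196 (g = 757*(-1/262) - 828*(-1/464) = -757/262 + 207/116 = -16789/15196 ≈ -1.1048)
J(r) = -36 (J(r) = -11 + 5*(-5) = -11 - 25 = -36)
(g + J(a))² = (-16789/15196 - 36)² = (-563845/15196)² = 317921184025/230918416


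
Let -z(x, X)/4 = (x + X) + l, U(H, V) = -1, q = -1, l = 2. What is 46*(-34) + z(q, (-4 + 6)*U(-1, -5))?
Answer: -1560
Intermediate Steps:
z(x, X) = -8 - 4*X - 4*x (z(x, X) = -4*((x + X) + 2) = -4*((X + x) + 2) = -4*(2 + X + x) = -8 - 4*X - 4*x)
46*(-34) + z(q, (-4 + 6)*U(-1, -5)) = 46*(-34) + (-8 - 4*(-4 + 6)*(-1) - 4*(-1)) = -1564 + (-8 - 8*(-1) + 4) = -1564 + (-8 - 4*(-2) + 4) = -1564 + (-8 + 8 + 4) = -1564 + 4 = -1560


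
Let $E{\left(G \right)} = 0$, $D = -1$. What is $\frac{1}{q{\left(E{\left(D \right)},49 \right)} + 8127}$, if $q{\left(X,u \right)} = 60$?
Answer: $\frac{1}{8187} \approx 0.00012214$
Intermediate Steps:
$\frac{1}{q{\left(E{\left(D \right)},49 \right)} + 8127} = \frac{1}{60 + 8127} = \frac{1}{8187}$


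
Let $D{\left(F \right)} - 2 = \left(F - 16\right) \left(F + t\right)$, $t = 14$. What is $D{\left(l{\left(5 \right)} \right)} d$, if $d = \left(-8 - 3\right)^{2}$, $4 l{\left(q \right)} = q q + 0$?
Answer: $- \frac{378367}{16} \approx -23648.0$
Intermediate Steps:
$l{\left(q \right)} = \frac{q^{2}}{4}$ ($l{\left(q \right)} = \frac{q q + 0}{4} = \frac{q^{2} + 0}{4} = \frac{q^{2}}{4}$)
$d = 121$ ($d = \left(-11\right)^{2} = 121$)
$D{\left(F \right)} = 2 + \left(-16 + F\right) \left(14 + F\right)$ ($D{\left(F \right)} = 2 + \left(F - 16\right) \left(F + 14\right) = 2 + \left(-16 + F\right) \left(14 + F\right)$)
$D{\left(l{\left(5 \right)} \right)} d = \left(-222 + \left(\frac{5^{2}}{4}\right)^{2} - 2 \frac{5^{2}}{4}\right) 121 = \left(-222 + \left(\frac{1}{4} \cdot 25\right)^{2} - 2 \cdot \frac{1}{4} \cdot 25\right) 121 = \left(-222 + \left(\frac{25}{4}\right)^{2} - \frac{25}{2}\right) 121 = \left(-222 + \frac{625}{16} - \frac{25}{2}\right) 121 = \left(- \frac{3127}{16}\right) 121 = - \frac{378367}{16}$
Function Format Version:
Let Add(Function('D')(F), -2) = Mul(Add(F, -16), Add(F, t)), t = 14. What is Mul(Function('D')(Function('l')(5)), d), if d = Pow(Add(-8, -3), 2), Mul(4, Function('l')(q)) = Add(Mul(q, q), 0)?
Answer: Rational(-378367, 16) ≈ -23648.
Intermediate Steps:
Function('l')(q) = Mul(Rational(1, 4), Pow(q, 2)) (Function('l')(q) = Mul(Rational(1, 4), Add(Mul(q, q), 0)) = Mul(Rational(1, 4), Add(Pow(q, 2), 0)) = Mul(Rational(1, 4), Pow(q, 2)))
d = 121 (d = Pow(-11, 2) = 121)
Function('D')(F) = Add(2, Mul(Add(-16, F), Add(14, F))) (Function('D')(F) = Add(2, Mul(Add(F, -16), Add(F, 14))) = Add(2, Mul(Add(-16, F), Add(14, F))))
Mul(Function('D')(Function('l')(5)), d) = Mul(Add(-222, Pow(Mul(Rational(1, 4), Pow(5, 2)), 2), Mul(-2, Mul(Rational(1, 4), Pow(5, 2)))), 121) = Mul(Add(-222, Pow(Mul(Rational(1, 4), 25), 2), Mul(-2, Mul(Rational(1, 4), 25))), 121) = Mul(Add(-222, Pow(Rational(25, 4), 2), Mul(-2, Rational(25, 4))), 121) = Mul(Add(-222, Rational(625, 16), Rational(-25, 2)), 121) = Mul(Rational(-3127, 16), 121) = Rational(-378367, 16)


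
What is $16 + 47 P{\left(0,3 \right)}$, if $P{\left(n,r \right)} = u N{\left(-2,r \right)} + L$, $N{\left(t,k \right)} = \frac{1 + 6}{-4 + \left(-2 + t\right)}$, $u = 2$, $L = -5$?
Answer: $- \frac{1205}{4} \approx -301.25$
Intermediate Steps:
$N{\left(t,k \right)} = \frac{7}{-6 + t}$
$P{\left(n,r \right)} = - \frac{27}{4}$ ($P{\left(n,r \right)} = 2 \frac{7}{-6 - 2} - 5 = 2 \frac{7}{-8} - 5 = 2 \cdot 7 \left(- \frac{1}{8}\right) - 5 = 2 \left(- \frac{7}{8}\right) - 5 = - \frac{7}{4} - 5 = - \frac{27}{4}$)
$16 + 47 P{\left(0,3 \right)} = 16 + 47 \left(- \frac{27}{4}\right) = 16 - \frac{1269}{4} = - \frac{1205}{4}$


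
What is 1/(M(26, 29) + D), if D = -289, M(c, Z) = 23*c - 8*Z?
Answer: 1/77 ≈ 0.012987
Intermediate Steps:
M(c, Z) = -8*Z + 23*c
1/(M(26, 29) + D) = 1/((-8*29 + 23*26) - 289) = 1/((-232 + 598) - 289) = 1/(366 - 289) = 1/77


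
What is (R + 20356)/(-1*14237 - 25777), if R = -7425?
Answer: -12931/40014 ≈ -0.32316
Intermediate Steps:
(R + 20356)/(-1*14237 - 25777) = (-7425 + 20356)/(-1*14237 - 25777) = 12931/(-14237 - 25777) = 12931/(-40014) = 12931*(-1/40014) = -12931/40014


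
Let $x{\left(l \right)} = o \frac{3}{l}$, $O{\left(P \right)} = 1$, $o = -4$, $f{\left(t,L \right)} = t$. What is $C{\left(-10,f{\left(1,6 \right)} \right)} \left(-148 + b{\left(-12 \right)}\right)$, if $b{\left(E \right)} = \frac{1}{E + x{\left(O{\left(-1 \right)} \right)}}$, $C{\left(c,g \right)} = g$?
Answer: $- \frac{3553}{24} \approx -148.04$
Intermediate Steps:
$x{\left(l \right)} = - \frac{12}{l}$ ($x{\left(l \right)} = - 4 \frac{3}{l} = - \frac{12}{l}$)
$b{\left(E \right)} = \frac{1}{-12 + E}$ ($b{\left(E \right)} = \frac{1}{E - \frac{12}{1}} = \frac{1}{E - 12} = \frac{1}{-12 + E}$)
$C{\left(-10,f{\left(1,6 \right)} \right)} \left(-148 + b{\left(-12 \right)}\right) = 1 \left(-148 + \frac{1}{-12 - 12}\right) = 1 \left(-148 + \frac{1}{-24}\right) = 1 \left(-148 - \frac{1}{24}\right) = 1 \left(- \frac{3553}{24}\right) = - \frac{3553}{24}$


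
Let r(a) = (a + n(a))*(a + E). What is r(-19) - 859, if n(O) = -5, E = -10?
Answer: -163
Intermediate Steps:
r(a) = (-10 + a)*(-5 + a) (r(a) = (a - 5)*(a - 10) = (-5 + a)*(-10 + a) = (-10 + a)*(-5 + a))
r(-19) - 859 = (50 + (-19)² - 15*(-19)) - 859 = (50 + 361 + 285) - 859 = 696 - 859 = -163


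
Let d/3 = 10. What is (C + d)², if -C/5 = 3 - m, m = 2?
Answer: 625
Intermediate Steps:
d = 30 (d = 3*10 = 30)
C = -5 (C = -5*(3 - 1*2) = -5*(3 - 2) = -5*1 = -5)
(C + d)² = (-5 + 30)² = 25² = 625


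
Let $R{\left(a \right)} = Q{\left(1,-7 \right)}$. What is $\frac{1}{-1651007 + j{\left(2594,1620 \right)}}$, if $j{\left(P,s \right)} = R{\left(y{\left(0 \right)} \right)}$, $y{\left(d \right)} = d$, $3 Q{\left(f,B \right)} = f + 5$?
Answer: $- \frac{1}{1651005} \approx -6.0569 \cdot 10^{-7}$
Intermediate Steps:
$Q{\left(f,B \right)} = \frac{5}{3} + \frac{f}{3}$ ($Q{\left(f,B \right)} = \frac{f + 5}{3} = \frac{5 + f}{3} = \frac{5}{3} + \frac{f}{3}$)
$R{\left(a \right)} = 2$ ($R{\left(a \right)} = \frac{5}{3} + \frac{1}{3} \cdot 1 = \frac{5}{3} + \frac{1}{3} = 2$)
$j{\left(P,s \right)} = 2$
$\frac{1}{-1651007 + j{\left(2594,1620 \right)}} = \frac{1}{-1651007 + 2} = \frac{1}{-1651005} = - \frac{1}{1651005}$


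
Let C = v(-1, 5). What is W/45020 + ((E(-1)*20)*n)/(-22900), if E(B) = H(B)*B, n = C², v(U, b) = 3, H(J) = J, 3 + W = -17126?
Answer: -4003577/10309580 ≈ -0.38834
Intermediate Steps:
W = -17129 (W = -3 - 17126 = -17129)
C = 3
n = 9 (n = 3² = 9)
E(B) = B² (E(B) = B*B = B²)
W/45020 + ((E(-1)*20)*n)/(-22900) = -17129/45020 + (((-1)²*20)*9)/(-22900) = -17129*1/45020 + ((1*20)*9)*(-1/22900) = -17129/45020 + (20*9)*(-1/22900) = -17129/45020 + 180*(-1/22900) = -17129/45020 - 9/1145 = -4003577/10309580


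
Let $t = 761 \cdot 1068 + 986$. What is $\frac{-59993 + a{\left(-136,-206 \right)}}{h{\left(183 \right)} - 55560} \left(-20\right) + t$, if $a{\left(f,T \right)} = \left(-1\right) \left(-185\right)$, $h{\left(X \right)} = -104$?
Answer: $\frac{404415118}{497} \approx 8.1371 \cdot 10^{5}$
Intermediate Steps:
$a{\left(f,T \right)} = 185$
$t = 813734$ ($t = 812748 + 986 = 813734$)
$\frac{-59993 + a{\left(-136,-206 \right)}}{h{\left(183 \right)} - 55560} \left(-20\right) + t = \frac{-59993 + 185}{-104 - 55560} \left(-20\right) + 813734 = - \frac{59808}{-55664} \left(-20\right) + 813734 = \left(-59808\right) \left(- \frac{1}{55664}\right) \left(-20\right) + 813734 = \frac{534}{497} \left(-20\right) + 813734 = - \frac{10680}{497} + 813734 = \frac{404415118}{497}$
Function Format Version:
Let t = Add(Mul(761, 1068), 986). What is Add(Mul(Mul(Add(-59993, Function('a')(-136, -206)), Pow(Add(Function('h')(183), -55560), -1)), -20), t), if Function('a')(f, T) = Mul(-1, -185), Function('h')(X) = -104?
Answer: Rational(404415118, 497) ≈ 8.1371e+5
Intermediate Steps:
Function('a')(f, T) = 185
t = 813734 (t = Add(812748, 986) = 813734)
Add(Mul(Mul(Add(-59993, Function('a')(-136, -206)), Pow(Add(Function('h')(183), -55560), -1)), -20), t) = Add(Mul(Mul(Add(-59993, 185), Pow(Add(-104, -55560), -1)), -20), 813734) = Add(Mul(Mul(-59808, Pow(-55664, -1)), -20), 813734) = Add(Mul(Mul(-59808, Rational(-1, 55664)), -20), 813734) = Add(Mul(Rational(534, 497), -20), 813734) = Add(Rational(-10680, 497), 813734) = Rational(404415118, 497)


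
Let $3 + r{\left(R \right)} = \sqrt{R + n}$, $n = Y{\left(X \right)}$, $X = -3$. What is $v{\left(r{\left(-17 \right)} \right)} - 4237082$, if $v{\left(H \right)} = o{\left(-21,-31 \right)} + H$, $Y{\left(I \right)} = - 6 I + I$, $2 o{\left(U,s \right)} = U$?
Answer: $- \frac{8474191}{2} + i \sqrt{2} \approx -4.2371 \cdot 10^{6} + 1.4142 i$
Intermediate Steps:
$o{\left(U,s \right)} = \frac{U}{2}$
$Y{\left(I \right)} = - 5 I$
$n = 15$ ($n = \left(-5\right) \left(-3\right) = 15$)
$r{\left(R \right)} = -3 + \sqrt{15 + R}$ ($r{\left(R \right)} = -3 + \sqrt{R + 15} = -3 + \sqrt{15 + R}$)
$v{\left(H \right)} = - \frac{21}{2} + H$ ($v{\left(H \right)} = \frac{1}{2} \left(-21\right) + H = - \frac{21}{2} + H$)
$v{\left(r{\left(-17 \right)} \right)} - 4237082 = \left(- \frac{21}{2} - \left(3 - \sqrt{15 - 17}\right)\right) - 4237082 = \left(- \frac{21}{2} - \left(3 - \sqrt{-2}\right)\right) - 4237082 = \left(- \frac{21}{2} - \left(3 - i \sqrt{2}\right)\right) - 4237082 = \left(- \frac{27}{2} + i \sqrt{2}\right) - 4237082 = - \frac{8474191}{2} + i \sqrt{2}$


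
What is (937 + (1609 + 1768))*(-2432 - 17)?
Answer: -10564986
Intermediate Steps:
(937 + (1609 + 1768))*(-2432 - 17) = (937 + 3377)*(-2449) = 4314*(-2449) = -10564986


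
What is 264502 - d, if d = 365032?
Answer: -100530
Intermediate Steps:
264502 - d = 264502 - 1*365032 = 264502 - 365032 = -100530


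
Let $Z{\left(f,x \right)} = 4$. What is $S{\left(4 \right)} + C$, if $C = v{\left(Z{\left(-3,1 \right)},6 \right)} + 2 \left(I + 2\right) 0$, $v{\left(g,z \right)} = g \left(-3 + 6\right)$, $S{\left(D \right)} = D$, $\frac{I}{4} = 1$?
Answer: $16$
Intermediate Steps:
$I = 4$ ($I = 4 \cdot 1 = 4$)
$v{\left(g,z \right)} = 3 g$ ($v{\left(g,z \right)} = g 3 = 3 g$)
$C = 12$ ($C = 3 \cdot 4 + 2 \left(4 + 2\right) 0 = 12 + 2 \cdot 6 \cdot 0 = 12 + 2 \cdot 0 = 12 + 0 = 12$)
$S{\left(4 \right)} + C = 4 + 12 = 16$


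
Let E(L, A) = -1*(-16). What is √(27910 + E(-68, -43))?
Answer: √27926 ≈ 167.11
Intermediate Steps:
E(L, A) = 16
√(27910 + E(-68, -43)) = √(27910 + 16) = √27926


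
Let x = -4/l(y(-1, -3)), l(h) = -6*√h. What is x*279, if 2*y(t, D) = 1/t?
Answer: -186*I*√2 ≈ -263.04*I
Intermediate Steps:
y(t, D) = 1/(2*t) (y(t, D) = (1/t)/2 = 1/(2*t))
x = -2*I*√2/3 (x = -4*I*√2/6 = -2*I*√2/3 ≈ -0.94281*I)
x*279 = -2*I*√2/3*279 = -186*I*√2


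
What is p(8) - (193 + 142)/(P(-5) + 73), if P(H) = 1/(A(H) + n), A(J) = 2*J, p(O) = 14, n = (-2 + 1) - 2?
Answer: 8917/948 ≈ 9.4061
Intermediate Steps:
n = -3 (n = -1 - 2 = -3)
P(H) = 1/(-3 + 2*H) (P(H) = 1/(2*H - 3) = 1/(-3 + 2*H))
p(8) - (193 + 142)/(P(-5) + 73) = 14 - (193 + 142)/(1/(-3 + 2*(-5)) + 73) = 14 - 335/(1/(-3 - 10) + 73) = 14 - 335/(1/(-13) + 73) = 14 - 335/(-1/13 + 73) = 14 - 335/948/13 = 14 - 335*13/948 = 14 - 1*4355/948 = 14 - 4355/948 = 8917/948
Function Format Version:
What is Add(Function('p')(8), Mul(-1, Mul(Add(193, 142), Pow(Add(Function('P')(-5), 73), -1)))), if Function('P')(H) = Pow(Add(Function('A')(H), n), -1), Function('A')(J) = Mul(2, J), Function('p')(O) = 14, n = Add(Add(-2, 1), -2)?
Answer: Rational(8917, 948) ≈ 9.4061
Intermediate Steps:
n = -3 (n = Add(-1, -2) = -3)
Function('P')(H) = Pow(Add(-3, Mul(2, H)), -1) (Function('P')(H) = Pow(Add(Mul(2, H), -3), -1) = Pow(Add(-3, Mul(2, H)), -1))
Add(Function('p')(8), Mul(-1, Mul(Add(193, 142), Pow(Add(Function('P')(-5), 73), -1)))) = Add(14, Mul(-1, Mul(Add(193, 142), Pow(Add(Pow(Add(-3, Mul(2, -5)), -1), 73), -1)))) = Add(14, Mul(-1, Mul(335, Pow(Add(Pow(Add(-3, -10), -1), 73), -1)))) = Add(14, Mul(-1, Mul(335, Pow(Add(Pow(-13, -1), 73), -1)))) = Add(14, Mul(-1, Mul(335, Pow(Add(Rational(-1, 13), 73), -1)))) = Add(14, Mul(-1, Mul(335, Pow(Rational(948, 13), -1)))) = Add(14, Mul(-1, Mul(335, Rational(13, 948)))) = Add(14, Mul(-1, Rational(4355, 948))) = Add(14, Rational(-4355, 948)) = Rational(8917, 948)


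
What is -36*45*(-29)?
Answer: 46980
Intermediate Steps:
-36*45*(-29) = -1620*(-29) = 46980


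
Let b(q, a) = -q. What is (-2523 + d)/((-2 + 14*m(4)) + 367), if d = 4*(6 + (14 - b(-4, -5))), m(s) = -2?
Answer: -2459/337 ≈ -7.2967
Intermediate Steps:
d = 64 (d = 4*(6 + (14 - (-1)*(-4))) = 4*(6 + (14 - 1*4)) = 4*(6 + (14 - 4)) = 4*(6 + 10) = 4*16 = 64)
(-2523 + d)/((-2 + 14*m(4)) + 367) = (-2523 + 64)/((-2 + 14*(-2)) + 367) = -2459/((-2 - 28) + 367) = -2459/(-30 + 367) = -2459/337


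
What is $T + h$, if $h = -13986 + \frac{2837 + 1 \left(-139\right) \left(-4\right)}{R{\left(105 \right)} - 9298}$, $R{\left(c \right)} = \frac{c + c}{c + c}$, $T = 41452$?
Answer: $\frac{28372001}{1033} \approx 27466.0$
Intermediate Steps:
$R{\left(c \right)} = 1$ ($R{\left(c \right)} = \frac{2 c}{2 c} = 2 c \frac{1}{2 c} = 1$)
$h = - \frac{14447915}{1033}$ ($h = -13986 + \frac{2837 + 1 \left(-139\right) \left(-4\right)}{1 - 9298} = -13986 + \frac{2837 - -556}{-9297} = -13986 + \left(2837 + 556\right) \left(- \frac{1}{9297}\right) = -13986 + 3393 \left(- \frac{1}{9297}\right) = -13986 - \frac{377}{1033} = - \frac{14447915}{1033} \approx -13986.0$)
$T + h = 41452 - \frac{14447915}{1033} = \frac{28372001}{1033}$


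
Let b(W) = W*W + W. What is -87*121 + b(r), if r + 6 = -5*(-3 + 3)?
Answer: -10497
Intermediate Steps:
r = -6 (r = -6 - 5*(-3 + 3) = -6 - 5*0 = -6 + 0 = -6)
b(W) = W + W² (b(W) = W² + W = W + W²)
-87*121 + b(r) = -87*121 - 6*(1 - 6) = -10527 - 6*(-5) = -10527 + 30 = -10497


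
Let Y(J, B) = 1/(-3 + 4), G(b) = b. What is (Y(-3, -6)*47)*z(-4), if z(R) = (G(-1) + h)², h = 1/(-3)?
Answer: 752/9 ≈ 83.556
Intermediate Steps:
Y(J, B) = 1 (Y(J, B) = 1/1 = 1)
h = -⅓ ≈ -0.33333
z(R) = 16/9 (z(R) = (-1 - ⅓)² = (-4/3)² = 16/9)
(Y(-3, -6)*47)*z(-4) = (1*47)*(16/9) = 47*(16/9) = 752/9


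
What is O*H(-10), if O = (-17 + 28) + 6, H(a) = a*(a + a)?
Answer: 3400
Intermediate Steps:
H(a) = 2*a**2 (H(a) = a*(2*a) = 2*a**2)
O = 17 (O = 11 + 6 = 17)
O*H(-10) = 17*(2*(-10)**2) = 17*(2*100) = 17*200 = 3400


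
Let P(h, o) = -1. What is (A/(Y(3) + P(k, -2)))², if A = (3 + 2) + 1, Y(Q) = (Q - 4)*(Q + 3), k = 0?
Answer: 36/49 ≈ 0.73469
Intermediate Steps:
Y(Q) = (-4 + Q)*(3 + Q)
A = 6 (A = 5 + 1 = 6)
(A/(Y(3) + P(k, -2)))² = (6/((-12 + 3² - 1*3) - 1))² = (6/((-12 + 9 - 3) - 1))² = (6/(-6 - 1))² = (6/(-7))² = (6*(-⅐))² = (-6/7)² = 36/49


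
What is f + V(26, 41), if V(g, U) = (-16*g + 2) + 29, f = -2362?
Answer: -2747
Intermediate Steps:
V(g, U) = 31 - 16*g (V(g, U) = (2 - 16*g) + 29 = 31 - 16*g)
f + V(26, 41) = -2362 + (31 - 16*26) = -2362 + (31 - 416) = -2362 - 385 = -2747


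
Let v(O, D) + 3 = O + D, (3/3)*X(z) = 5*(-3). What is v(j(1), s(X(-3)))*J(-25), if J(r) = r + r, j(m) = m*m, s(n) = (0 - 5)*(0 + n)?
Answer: -3650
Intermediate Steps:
X(z) = -15 (X(z) = 5*(-3) = -15)
s(n) = -5*n
j(m) = m²
J(r) = 2*r
v(O, D) = -3 + D + O (v(O, D) = -3 + (O + D) = -3 + (D + O) = -3 + D + O)
v(j(1), s(X(-3)))*J(-25) = (-3 - 5*(-15) + 1²)*(2*(-25)) = (-3 + 75 + 1)*(-50) = 73*(-50) = -3650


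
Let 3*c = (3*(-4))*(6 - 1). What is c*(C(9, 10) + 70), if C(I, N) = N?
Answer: -1600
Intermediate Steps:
c = -20 (c = ((3*(-4))*(6 - 1))/3 = (-12*5)/3 = (⅓)*(-60) = -20)
c*(C(9, 10) + 70) = -20*(10 + 70) = -20*80 = -1600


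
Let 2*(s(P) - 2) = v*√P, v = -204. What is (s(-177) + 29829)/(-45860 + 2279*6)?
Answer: -29831/32186 + 51*I*√177/16093 ≈ -0.92683 + 0.042162*I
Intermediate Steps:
s(P) = 2 - 102*√P (s(P) = 2 + (-204*√P)/2 = 2 - 102*√P)
(s(-177) + 29829)/(-45860 + 2279*6) = ((2 - 102*I*√177) + 29829)/(-45860 + 2279*6) = ((2 - 102*I*√177) + 29829)/(-45860 + 13674) = ((2 - 102*I*√177) + 29829)/(-32186) = (29831 - 102*I*√177)*(-1/32186) = -29831/32186 + 51*I*√177/16093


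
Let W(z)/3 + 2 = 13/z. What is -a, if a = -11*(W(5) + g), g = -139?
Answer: -7546/5 ≈ -1509.2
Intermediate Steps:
W(z) = -6 + 39/z (W(z) = -6 + 3*(13/z) = -6 + 39/z)
a = 7546/5 (a = -11*((-6 + 39/5) - 139) = -11*(9/5 - 139) = -11*(-686/5) = 7546/5 ≈ 1509.2)
-a = -1*7546/5 = -7546/5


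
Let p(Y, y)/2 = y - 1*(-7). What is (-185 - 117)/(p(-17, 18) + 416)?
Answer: -151/233 ≈ -0.64807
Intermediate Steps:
p(Y, y) = 14 + 2*y (p(Y, y) = 2*(y - 1*(-7)) = 2*(y + 7) = 2*(7 + y) = 14 + 2*y)
(-185 - 117)/(p(-17, 18) + 416) = (-185 - 117)/((14 + 2*18) + 416) = -302/((14 + 36) + 416) = -302/(50 + 416) = -302/466 = -302*1/466 = -151/233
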